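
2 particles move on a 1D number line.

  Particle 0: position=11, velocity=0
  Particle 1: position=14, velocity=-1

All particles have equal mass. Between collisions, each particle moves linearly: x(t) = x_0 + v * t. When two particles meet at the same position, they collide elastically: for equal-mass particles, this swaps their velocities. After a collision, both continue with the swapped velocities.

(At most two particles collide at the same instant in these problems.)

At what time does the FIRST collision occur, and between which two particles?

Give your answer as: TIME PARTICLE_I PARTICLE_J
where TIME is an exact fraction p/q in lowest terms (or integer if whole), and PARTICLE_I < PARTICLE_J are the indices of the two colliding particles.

Answer: 3 0 1

Derivation:
Pair (0,1): pos 11,14 vel 0,-1 -> gap=3, closing at 1/unit, collide at t=3
Earliest collision: t=3 between 0 and 1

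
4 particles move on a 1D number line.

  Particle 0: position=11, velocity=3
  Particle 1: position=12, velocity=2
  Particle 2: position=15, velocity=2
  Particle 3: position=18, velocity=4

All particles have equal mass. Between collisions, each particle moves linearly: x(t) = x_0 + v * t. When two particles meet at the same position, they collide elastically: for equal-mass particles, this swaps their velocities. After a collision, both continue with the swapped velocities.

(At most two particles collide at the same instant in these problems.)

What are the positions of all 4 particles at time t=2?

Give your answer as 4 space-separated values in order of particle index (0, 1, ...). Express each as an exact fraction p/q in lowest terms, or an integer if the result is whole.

Answer: 16 17 19 26

Derivation:
Collision at t=1: particles 0 and 1 swap velocities; positions: p0=14 p1=14 p2=17 p3=22; velocities now: v0=2 v1=3 v2=2 v3=4
Advance to t=2 (no further collisions before then); velocities: v0=2 v1=3 v2=2 v3=4; positions = 16 17 19 26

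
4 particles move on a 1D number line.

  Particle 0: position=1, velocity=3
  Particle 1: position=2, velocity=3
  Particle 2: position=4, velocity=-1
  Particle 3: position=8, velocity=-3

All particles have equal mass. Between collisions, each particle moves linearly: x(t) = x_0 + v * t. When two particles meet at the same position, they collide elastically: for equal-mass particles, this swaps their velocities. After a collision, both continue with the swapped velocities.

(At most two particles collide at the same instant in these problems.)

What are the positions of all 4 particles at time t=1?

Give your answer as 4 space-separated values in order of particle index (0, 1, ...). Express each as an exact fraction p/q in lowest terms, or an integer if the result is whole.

Collision at t=1/2: particles 1 and 2 swap velocities; positions: p0=5/2 p1=7/2 p2=7/2 p3=13/2; velocities now: v0=3 v1=-1 v2=3 v3=-3
Collision at t=3/4: particles 0 and 1 swap velocities; positions: p0=13/4 p1=13/4 p2=17/4 p3=23/4; velocities now: v0=-1 v1=3 v2=3 v3=-3
Collision at t=1: particles 2 and 3 swap velocities; positions: p0=3 p1=4 p2=5 p3=5; velocities now: v0=-1 v1=3 v2=-3 v3=3
Advance to t=1 (no further collisions before then); velocities: v0=-1 v1=3 v2=-3 v3=3; positions = 3 4 5 5

Answer: 3 4 5 5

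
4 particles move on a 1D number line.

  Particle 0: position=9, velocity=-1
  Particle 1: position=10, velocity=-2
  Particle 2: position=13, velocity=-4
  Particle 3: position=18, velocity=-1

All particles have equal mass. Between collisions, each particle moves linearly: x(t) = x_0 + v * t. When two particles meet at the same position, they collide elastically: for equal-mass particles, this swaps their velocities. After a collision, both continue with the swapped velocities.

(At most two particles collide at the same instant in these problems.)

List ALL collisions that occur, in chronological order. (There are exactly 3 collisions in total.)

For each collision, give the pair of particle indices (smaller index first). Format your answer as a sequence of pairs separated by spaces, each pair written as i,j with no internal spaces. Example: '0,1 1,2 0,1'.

Answer: 0,1 1,2 0,1

Derivation:
Collision at t=1: particles 0 and 1 swap velocities; positions: p0=8 p1=8 p2=9 p3=17; velocities now: v0=-2 v1=-1 v2=-4 v3=-1
Collision at t=4/3: particles 1 and 2 swap velocities; positions: p0=22/3 p1=23/3 p2=23/3 p3=50/3; velocities now: v0=-2 v1=-4 v2=-1 v3=-1
Collision at t=3/2: particles 0 and 1 swap velocities; positions: p0=7 p1=7 p2=15/2 p3=33/2; velocities now: v0=-4 v1=-2 v2=-1 v3=-1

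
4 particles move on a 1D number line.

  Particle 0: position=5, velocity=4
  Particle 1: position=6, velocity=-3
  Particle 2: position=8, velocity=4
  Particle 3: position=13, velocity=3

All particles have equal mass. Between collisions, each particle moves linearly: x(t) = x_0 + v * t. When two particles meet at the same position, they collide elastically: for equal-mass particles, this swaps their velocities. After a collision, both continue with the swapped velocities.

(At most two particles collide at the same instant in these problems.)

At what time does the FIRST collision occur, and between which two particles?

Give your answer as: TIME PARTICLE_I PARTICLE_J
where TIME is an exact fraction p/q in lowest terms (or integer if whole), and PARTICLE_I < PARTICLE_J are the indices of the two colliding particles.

Pair (0,1): pos 5,6 vel 4,-3 -> gap=1, closing at 7/unit, collide at t=1/7
Pair (1,2): pos 6,8 vel -3,4 -> not approaching (rel speed -7 <= 0)
Pair (2,3): pos 8,13 vel 4,3 -> gap=5, closing at 1/unit, collide at t=5
Earliest collision: t=1/7 between 0 and 1

Answer: 1/7 0 1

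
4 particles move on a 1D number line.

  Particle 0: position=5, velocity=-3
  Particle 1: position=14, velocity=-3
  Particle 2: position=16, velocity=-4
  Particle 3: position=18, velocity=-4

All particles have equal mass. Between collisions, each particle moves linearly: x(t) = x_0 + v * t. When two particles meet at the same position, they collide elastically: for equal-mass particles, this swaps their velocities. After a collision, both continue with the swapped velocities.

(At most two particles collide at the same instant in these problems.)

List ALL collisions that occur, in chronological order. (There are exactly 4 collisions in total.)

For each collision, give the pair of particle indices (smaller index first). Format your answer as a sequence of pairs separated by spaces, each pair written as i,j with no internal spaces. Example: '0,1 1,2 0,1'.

Answer: 1,2 2,3 0,1 1,2

Derivation:
Collision at t=2: particles 1 and 2 swap velocities; positions: p0=-1 p1=8 p2=8 p3=10; velocities now: v0=-3 v1=-4 v2=-3 v3=-4
Collision at t=4: particles 2 and 3 swap velocities; positions: p0=-7 p1=0 p2=2 p3=2; velocities now: v0=-3 v1=-4 v2=-4 v3=-3
Collision at t=11: particles 0 and 1 swap velocities; positions: p0=-28 p1=-28 p2=-26 p3=-19; velocities now: v0=-4 v1=-3 v2=-4 v3=-3
Collision at t=13: particles 1 and 2 swap velocities; positions: p0=-36 p1=-34 p2=-34 p3=-25; velocities now: v0=-4 v1=-4 v2=-3 v3=-3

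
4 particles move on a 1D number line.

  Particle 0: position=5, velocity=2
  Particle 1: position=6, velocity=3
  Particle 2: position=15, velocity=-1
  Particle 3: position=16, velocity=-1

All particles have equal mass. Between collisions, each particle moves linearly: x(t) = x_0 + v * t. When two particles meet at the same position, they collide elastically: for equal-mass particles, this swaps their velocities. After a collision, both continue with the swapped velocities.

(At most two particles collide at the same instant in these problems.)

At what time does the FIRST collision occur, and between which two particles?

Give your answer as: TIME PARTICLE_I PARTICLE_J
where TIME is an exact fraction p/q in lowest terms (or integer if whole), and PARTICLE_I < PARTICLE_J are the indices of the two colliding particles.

Pair (0,1): pos 5,6 vel 2,3 -> not approaching (rel speed -1 <= 0)
Pair (1,2): pos 6,15 vel 3,-1 -> gap=9, closing at 4/unit, collide at t=9/4
Pair (2,3): pos 15,16 vel -1,-1 -> not approaching (rel speed 0 <= 0)
Earliest collision: t=9/4 between 1 and 2

Answer: 9/4 1 2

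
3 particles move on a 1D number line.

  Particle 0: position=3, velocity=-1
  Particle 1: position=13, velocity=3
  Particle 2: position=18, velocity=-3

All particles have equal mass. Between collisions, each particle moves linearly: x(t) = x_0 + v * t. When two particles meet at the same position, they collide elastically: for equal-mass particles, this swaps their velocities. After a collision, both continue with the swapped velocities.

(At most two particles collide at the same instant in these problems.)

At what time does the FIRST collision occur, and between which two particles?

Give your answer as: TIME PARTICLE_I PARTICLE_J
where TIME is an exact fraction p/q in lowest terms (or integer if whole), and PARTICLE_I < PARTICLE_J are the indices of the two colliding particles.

Pair (0,1): pos 3,13 vel -1,3 -> not approaching (rel speed -4 <= 0)
Pair (1,2): pos 13,18 vel 3,-3 -> gap=5, closing at 6/unit, collide at t=5/6
Earliest collision: t=5/6 between 1 and 2

Answer: 5/6 1 2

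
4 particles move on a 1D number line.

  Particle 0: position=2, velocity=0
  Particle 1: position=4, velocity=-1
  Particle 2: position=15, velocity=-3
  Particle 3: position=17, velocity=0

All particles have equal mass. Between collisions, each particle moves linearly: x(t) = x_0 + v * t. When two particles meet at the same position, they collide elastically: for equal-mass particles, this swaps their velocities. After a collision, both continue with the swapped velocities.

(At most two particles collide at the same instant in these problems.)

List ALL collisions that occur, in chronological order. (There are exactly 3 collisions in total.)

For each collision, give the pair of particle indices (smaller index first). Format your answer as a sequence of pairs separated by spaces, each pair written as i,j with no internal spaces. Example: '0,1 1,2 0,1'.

Answer: 0,1 1,2 0,1

Derivation:
Collision at t=2: particles 0 and 1 swap velocities; positions: p0=2 p1=2 p2=9 p3=17; velocities now: v0=-1 v1=0 v2=-3 v3=0
Collision at t=13/3: particles 1 and 2 swap velocities; positions: p0=-1/3 p1=2 p2=2 p3=17; velocities now: v0=-1 v1=-3 v2=0 v3=0
Collision at t=11/2: particles 0 and 1 swap velocities; positions: p0=-3/2 p1=-3/2 p2=2 p3=17; velocities now: v0=-3 v1=-1 v2=0 v3=0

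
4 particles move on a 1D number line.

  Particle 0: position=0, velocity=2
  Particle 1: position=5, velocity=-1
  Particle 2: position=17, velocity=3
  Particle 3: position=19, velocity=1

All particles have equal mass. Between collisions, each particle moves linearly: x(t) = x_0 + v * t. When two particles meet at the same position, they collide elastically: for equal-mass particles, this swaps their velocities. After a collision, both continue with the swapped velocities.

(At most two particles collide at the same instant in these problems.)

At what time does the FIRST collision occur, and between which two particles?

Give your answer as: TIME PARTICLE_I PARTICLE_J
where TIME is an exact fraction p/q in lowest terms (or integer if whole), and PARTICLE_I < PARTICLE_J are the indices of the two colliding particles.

Pair (0,1): pos 0,5 vel 2,-1 -> gap=5, closing at 3/unit, collide at t=5/3
Pair (1,2): pos 5,17 vel -1,3 -> not approaching (rel speed -4 <= 0)
Pair (2,3): pos 17,19 vel 3,1 -> gap=2, closing at 2/unit, collide at t=1
Earliest collision: t=1 between 2 and 3

Answer: 1 2 3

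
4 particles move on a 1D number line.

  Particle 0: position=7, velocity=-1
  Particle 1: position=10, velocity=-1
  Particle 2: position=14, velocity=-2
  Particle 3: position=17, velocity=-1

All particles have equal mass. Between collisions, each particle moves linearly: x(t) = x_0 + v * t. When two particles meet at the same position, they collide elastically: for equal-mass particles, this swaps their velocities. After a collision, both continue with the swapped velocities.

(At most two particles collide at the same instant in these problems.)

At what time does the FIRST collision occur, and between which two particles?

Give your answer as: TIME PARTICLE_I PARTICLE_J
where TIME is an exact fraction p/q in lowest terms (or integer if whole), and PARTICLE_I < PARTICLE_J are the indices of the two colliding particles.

Answer: 4 1 2

Derivation:
Pair (0,1): pos 7,10 vel -1,-1 -> not approaching (rel speed 0 <= 0)
Pair (1,2): pos 10,14 vel -1,-2 -> gap=4, closing at 1/unit, collide at t=4
Pair (2,3): pos 14,17 vel -2,-1 -> not approaching (rel speed -1 <= 0)
Earliest collision: t=4 between 1 and 2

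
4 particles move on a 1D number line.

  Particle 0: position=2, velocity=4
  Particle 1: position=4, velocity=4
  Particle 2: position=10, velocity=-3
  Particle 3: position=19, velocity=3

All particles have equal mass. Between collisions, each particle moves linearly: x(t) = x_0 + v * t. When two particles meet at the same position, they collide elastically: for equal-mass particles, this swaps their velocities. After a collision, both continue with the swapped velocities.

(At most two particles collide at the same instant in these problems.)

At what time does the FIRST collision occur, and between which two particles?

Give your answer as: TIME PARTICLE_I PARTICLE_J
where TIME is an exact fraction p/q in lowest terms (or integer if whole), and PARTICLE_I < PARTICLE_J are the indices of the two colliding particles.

Answer: 6/7 1 2

Derivation:
Pair (0,1): pos 2,4 vel 4,4 -> not approaching (rel speed 0 <= 0)
Pair (1,2): pos 4,10 vel 4,-3 -> gap=6, closing at 7/unit, collide at t=6/7
Pair (2,3): pos 10,19 vel -3,3 -> not approaching (rel speed -6 <= 0)
Earliest collision: t=6/7 between 1 and 2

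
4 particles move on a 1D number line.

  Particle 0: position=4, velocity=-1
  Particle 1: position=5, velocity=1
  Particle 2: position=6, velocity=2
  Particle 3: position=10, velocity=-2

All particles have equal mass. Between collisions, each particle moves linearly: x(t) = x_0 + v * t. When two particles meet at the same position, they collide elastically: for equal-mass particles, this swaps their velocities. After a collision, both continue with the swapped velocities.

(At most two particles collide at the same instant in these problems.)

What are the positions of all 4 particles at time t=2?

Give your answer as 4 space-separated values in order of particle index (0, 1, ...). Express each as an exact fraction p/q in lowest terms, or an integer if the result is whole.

Collision at t=1: particles 2 and 3 swap velocities; positions: p0=3 p1=6 p2=8 p3=8; velocities now: v0=-1 v1=1 v2=-2 v3=2
Collision at t=5/3: particles 1 and 2 swap velocities; positions: p0=7/3 p1=20/3 p2=20/3 p3=28/3; velocities now: v0=-1 v1=-2 v2=1 v3=2
Advance to t=2 (no further collisions before then); velocities: v0=-1 v1=-2 v2=1 v3=2; positions = 2 6 7 10

Answer: 2 6 7 10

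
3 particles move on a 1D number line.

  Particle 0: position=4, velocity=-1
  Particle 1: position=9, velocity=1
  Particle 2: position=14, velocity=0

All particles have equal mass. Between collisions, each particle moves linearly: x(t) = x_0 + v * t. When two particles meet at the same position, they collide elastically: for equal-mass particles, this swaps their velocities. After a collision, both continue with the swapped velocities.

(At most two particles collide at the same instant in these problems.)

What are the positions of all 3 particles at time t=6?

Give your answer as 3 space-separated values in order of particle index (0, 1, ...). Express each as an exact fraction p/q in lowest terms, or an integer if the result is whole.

Answer: -2 14 15

Derivation:
Collision at t=5: particles 1 and 2 swap velocities; positions: p0=-1 p1=14 p2=14; velocities now: v0=-1 v1=0 v2=1
Advance to t=6 (no further collisions before then); velocities: v0=-1 v1=0 v2=1; positions = -2 14 15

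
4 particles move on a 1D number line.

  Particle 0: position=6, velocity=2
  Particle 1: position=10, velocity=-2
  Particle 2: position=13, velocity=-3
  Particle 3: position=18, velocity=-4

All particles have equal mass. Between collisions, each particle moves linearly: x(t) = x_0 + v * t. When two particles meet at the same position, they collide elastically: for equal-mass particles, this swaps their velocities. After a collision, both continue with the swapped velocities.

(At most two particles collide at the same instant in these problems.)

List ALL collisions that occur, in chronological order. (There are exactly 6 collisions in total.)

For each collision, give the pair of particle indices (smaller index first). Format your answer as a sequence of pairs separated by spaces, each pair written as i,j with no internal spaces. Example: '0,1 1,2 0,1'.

Collision at t=1: particles 0 and 1 swap velocities; positions: p0=8 p1=8 p2=10 p3=14; velocities now: v0=-2 v1=2 v2=-3 v3=-4
Collision at t=7/5: particles 1 and 2 swap velocities; positions: p0=36/5 p1=44/5 p2=44/5 p3=62/5; velocities now: v0=-2 v1=-3 v2=2 v3=-4
Collision at t=2: particles 2 and 3 swap velocities; positions: p0=6 p1=7 p2=10 p3=10; velocities now: v0=-2 v1=-3 v2=-4 v3=2
Collision at t=3: particles 0 and 1 swap velocities; positions: p0=4 p1=4 p2=6 p3=12; velocities now: v0=-3 v1=-2 v2=-4 v3=2
Collision at t=4: particles 1 and 2 swap velocities; positions: p0=1 p1=2 p2=2 p3=14; velocities now: v0=-3 v1=-4 v2=-2 v3=2
Collision at t=5: particles 0 and 1 swap velocities; positions: p0=-2 p1=-2 p2=0 p3=16; velocities now: v0=-4 v1=-3 v2=-2 v3=2

Answer: 0,1 1,2 2,3 0,1 1,2 0,1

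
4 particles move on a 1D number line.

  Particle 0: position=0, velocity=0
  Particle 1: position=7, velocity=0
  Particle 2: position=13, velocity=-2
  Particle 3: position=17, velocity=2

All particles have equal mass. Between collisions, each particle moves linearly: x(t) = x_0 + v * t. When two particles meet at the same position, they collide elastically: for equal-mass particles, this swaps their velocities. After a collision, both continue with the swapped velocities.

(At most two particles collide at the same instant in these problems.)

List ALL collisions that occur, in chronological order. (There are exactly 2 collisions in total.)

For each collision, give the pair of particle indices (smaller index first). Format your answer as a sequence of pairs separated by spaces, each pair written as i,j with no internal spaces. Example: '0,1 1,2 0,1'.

Answer: 1,2 0,1

Derivation:
Collision at t=3: particles 1 and 2 swap velocities; positions: p0=0 p1=7 p2=7 p3=23; velocities now: v0=0 v1=-2 v2=0 v3=2
Collision at t=13/2: particles 0 and 1 swap velocities; positions: p0=0 p1=0 p2=7 p3=30; velocities now: v0=-2 v1=0 v2=0 v3=2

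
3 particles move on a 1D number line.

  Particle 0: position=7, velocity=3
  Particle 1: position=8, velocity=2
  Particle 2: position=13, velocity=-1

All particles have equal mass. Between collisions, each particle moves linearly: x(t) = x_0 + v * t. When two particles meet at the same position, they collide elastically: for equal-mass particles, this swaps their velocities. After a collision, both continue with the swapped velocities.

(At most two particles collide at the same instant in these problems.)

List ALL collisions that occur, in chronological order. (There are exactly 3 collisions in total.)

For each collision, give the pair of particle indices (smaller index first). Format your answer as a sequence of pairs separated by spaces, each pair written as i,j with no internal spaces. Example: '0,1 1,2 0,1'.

Answer: 0,1 1,2 0,1

Derivation:
Collision at t=1: particles 0 and 1 swap velocities; positions: p0=10 p1=10 p2=12; velocities now: v0=2 v1=3 v2=-1
Collision at t=3/2: particles 1 and 2 swap velocities; positions: p0=11 p1=23/2 p2=23/2; velocities now: v0=2 v1=-1 v2=3
Collision at t=5/3: particles 0 and 1 swap velocities; positions: p0=34/3 p1=34/3 p2=12; velocities now: v0=-1 v1=2 v2=3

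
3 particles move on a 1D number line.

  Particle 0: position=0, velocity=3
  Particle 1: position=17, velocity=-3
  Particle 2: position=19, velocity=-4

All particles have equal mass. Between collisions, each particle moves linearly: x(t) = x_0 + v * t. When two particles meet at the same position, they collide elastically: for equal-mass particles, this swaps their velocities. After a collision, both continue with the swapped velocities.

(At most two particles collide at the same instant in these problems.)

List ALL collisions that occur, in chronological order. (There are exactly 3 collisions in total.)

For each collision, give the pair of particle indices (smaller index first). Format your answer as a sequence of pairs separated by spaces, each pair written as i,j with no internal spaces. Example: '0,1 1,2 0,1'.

Answer: 1,2 0,1 1,2

Derivation:
Collision at t=2: particles 1 and 2 swap velocities; positions: p0=6 p1=11 p2=11; velocities now: v0=3 v1=-4 v2=-3
Collision at t=19/7: particles 0 and 1 swap velocities; positions: p0=57/7 p1=57/7 p2=62/7; velocities now: v0=-4 v1=3 v2=-3
Collision at t=17/6: particles 1 and 2 swap velocities; positions: p0=23/3 p1=17/2 p2=17/2; velocities now: v0=-4 v1=-3 v2=3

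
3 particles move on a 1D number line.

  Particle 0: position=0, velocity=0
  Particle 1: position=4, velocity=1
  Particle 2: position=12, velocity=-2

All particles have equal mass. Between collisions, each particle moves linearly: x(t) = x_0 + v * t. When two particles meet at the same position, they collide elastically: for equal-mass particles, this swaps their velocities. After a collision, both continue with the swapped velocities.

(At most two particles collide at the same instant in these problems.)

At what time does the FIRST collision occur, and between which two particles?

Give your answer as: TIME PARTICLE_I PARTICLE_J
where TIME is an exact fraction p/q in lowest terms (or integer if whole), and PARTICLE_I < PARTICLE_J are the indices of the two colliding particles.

Answer: 8/3 1 2

Derivation:
Pair (0,1): pos 0,4 vel 0,1 -> not approaching (rel speed -1 <= 0)
Pair (1,2): pos 4,12 vel 1,-2 -> gap=8, closing at 3/unit, collide at t=8/3
Earliest collision: t=8/3 between 1 and 2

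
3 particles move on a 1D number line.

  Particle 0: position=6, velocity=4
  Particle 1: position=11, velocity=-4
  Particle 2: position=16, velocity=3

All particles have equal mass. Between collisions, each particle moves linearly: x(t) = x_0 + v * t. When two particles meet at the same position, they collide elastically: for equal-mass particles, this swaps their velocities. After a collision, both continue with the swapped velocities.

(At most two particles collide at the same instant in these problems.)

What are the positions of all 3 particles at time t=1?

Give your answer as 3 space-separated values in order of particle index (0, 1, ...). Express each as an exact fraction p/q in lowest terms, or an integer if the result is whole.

Collision at t=5/8: particles 0 and 1 swap velocities; positions: p0=17/2 p1=17/2 p2=143/8; velocities now: v0=-4 v1=4 v2=3
Advance to t=1 (no further collisions before then); velocities: v0=-4 v1=4 v2=3; positions = 7 10 19

Answer: 7 10 19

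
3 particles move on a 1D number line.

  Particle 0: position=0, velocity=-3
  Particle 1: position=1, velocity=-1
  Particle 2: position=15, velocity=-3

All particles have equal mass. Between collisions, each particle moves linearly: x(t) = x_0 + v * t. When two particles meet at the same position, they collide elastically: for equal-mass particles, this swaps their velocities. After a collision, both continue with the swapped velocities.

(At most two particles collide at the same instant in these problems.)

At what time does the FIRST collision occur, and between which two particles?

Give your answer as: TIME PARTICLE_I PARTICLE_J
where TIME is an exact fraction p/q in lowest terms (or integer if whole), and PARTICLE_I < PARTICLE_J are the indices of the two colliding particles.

Pair (0,1): pos 0,1 vel -3,-1 -> not approaching (rel speed -2 <= 0)
Pair (1,2): pos 1,15 vel -1,-3 -> gap=14, closing at 2/unit, collide at t=7
Earliest collision: t=7 between 1 and 2

Answer: 7 1 2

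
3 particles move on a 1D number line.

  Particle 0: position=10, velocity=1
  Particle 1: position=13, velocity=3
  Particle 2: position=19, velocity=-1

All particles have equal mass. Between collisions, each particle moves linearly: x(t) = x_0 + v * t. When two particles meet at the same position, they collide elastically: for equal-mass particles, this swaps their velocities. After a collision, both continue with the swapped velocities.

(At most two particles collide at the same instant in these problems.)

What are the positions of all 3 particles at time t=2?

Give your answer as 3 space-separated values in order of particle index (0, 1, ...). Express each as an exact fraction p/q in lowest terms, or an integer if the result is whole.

Collision at t=3/2: particles 1 and 2 swap velocities; positions: p0=23/2 p1=35/2 p2=35/2; velocities now: v0=1 v1=-1 v2=3
Advance to t=2 (no further collisions before then); velocities: v0=1 v1=-1 v2=3; positions = 12 17 19

Answer: 12 17 19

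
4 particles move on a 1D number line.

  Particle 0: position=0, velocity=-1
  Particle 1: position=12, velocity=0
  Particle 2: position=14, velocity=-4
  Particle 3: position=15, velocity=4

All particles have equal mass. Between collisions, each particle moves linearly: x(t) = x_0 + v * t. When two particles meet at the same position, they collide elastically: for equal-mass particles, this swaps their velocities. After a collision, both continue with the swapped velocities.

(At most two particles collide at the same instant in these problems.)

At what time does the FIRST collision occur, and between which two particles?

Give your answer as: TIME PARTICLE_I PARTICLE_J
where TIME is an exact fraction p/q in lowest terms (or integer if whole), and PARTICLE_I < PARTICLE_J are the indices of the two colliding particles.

Pair (0,1): pos 0,12 vel -1,0 -> not approaching (rel speed -1 <= 0)
Pair (1,2): pos 12,14 vel 0,-4 -> gap=2, closing at 4/unit, collide at t=1/2
Pair (2,3): pos 14,15 vel -4,4 -> not approaching (rel speed -8 <= 0)
Earliest collision: t=1/2 between 1 and 2

Answer: 1/2 1 2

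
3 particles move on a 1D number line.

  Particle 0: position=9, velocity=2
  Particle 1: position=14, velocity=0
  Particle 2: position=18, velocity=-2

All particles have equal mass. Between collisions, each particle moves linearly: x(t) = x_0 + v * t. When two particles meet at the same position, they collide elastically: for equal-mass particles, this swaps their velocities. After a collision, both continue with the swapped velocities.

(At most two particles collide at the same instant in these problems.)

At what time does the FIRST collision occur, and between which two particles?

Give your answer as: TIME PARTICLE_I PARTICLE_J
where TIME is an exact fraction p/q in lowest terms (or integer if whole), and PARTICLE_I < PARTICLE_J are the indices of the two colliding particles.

Answer: 2 1 2

Derivation:
Pair (0,1): pos 9,14 vel 2,0 -> gap=5, closing at 2/unit, collide at t=5/2
Pair (1,2): pos 14,18 vel 0,-2 -> gap=4, closing at 2/unit, collide at t=2
Earliest collision: t=2 between 1 and 2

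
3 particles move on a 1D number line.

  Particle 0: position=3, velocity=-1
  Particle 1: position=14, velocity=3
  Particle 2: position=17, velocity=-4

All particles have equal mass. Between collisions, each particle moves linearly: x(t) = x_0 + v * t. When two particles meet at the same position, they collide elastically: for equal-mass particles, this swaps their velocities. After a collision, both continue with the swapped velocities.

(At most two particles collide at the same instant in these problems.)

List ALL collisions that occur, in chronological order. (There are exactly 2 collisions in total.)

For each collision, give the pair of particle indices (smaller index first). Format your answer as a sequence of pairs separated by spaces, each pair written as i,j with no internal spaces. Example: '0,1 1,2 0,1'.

Collision at t=3/7: particles 1 and 2 swap velocities; positions: p0=18/7 p1=107/7 p2=107/7; velocities now: v0=-1 v1=-4 v2=3
Collision at t=14/3: particles 0 and 1 swap velocities; positions: p0=-5/3 p1=-5/3 p2=28; velocities now: v0=-4 v1=-1 v2=3

Answer: 1,2 0,1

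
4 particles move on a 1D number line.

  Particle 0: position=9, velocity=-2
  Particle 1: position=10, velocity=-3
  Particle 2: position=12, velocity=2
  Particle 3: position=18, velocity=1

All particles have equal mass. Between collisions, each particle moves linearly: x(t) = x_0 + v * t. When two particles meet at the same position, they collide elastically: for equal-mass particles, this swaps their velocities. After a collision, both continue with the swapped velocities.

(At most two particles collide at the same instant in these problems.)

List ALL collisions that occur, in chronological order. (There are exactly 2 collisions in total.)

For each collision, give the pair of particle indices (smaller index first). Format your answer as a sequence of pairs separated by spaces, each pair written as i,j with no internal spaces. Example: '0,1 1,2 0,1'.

Answer: 0,1 2,3

Derivation:
Collision at t=1: particles 0 and 1 swap velocities; positions: p0=7 p1=7 p2=14 p3=19; velocities now: v0=-3 v1=-2 v2=2 v3=1
Collision at t=6: particles 2 and 3 swap velocities; positions: p0=-8 p1=-3 p2=24 p3=24; velocities now: v0=-3 v1=-2 v2=1 v3=2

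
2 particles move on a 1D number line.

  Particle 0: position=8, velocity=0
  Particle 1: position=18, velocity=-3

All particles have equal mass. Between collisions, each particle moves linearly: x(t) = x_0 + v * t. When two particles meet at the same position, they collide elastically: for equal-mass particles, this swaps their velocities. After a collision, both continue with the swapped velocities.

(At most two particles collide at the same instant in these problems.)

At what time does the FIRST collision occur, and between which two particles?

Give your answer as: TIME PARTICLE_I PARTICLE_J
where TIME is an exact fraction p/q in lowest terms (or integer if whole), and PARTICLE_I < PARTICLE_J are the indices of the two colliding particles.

Pair (0,1): pos 8,18 vel 0,-3 -> gap=10, closing at 3/unit, collide at t=10/3
Earliest collision: t=10/3 between 0 and 1

Answer: 10/3 0 1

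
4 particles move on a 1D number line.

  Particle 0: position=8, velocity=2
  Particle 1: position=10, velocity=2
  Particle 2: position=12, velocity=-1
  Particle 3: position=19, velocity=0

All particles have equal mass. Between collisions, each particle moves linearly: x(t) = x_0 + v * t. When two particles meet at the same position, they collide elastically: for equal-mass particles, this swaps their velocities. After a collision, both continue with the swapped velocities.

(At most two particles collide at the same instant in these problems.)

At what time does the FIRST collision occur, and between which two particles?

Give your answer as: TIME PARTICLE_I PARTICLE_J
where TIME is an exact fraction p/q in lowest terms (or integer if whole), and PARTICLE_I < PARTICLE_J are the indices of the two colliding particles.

Answer: 2/3 1 2

Derivation:
Pair (0,1): pos 8,10 vel 2,2 -> not approaching (rel speed 0 <= 0)
Pair (1,2): pos 10,12 vel 2,-1 -> gap=2, closing at 3/unit, collide at t=2/3
Pair (2,3): pos 12,19 vel -1,0 -> not approaching (rel speed -1 <= 0)
Earliest collision: t=2/3 between 1 and 2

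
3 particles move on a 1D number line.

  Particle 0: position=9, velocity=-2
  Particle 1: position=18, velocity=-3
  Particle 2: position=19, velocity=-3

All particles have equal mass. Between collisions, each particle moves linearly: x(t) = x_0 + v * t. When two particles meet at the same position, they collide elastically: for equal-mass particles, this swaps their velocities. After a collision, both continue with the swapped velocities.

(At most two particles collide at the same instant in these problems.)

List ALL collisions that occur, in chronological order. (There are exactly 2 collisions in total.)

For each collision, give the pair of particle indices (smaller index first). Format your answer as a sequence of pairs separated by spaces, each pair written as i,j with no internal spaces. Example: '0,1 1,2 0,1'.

Collision at t=9: particles 0 and 1 swap velocities; positions: p0=-9 p1=-9 p2=-8; velocities now: v0=-3 v1=-2 v2=-3
Collision at t=10: particles 1 and 2 swap velocities; positions: p0=-12 p1=-11 p2=-11; velocities now: v0=-3 v1=-3 v2=-2

Answer: 0,1 1,2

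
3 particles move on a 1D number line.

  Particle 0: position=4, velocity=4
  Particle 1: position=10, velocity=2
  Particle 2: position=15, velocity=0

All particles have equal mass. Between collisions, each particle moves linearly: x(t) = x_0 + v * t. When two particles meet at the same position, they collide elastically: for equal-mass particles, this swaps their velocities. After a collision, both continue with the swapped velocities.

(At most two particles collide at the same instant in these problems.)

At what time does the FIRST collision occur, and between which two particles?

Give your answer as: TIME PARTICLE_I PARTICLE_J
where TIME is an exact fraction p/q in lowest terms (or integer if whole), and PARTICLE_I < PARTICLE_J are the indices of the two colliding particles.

Pair (0,1): pos 4,10 vel 4,2 -> gap=6, closing at 2/unit, collide at t=3
Pair (1,2): pos 10,15 vel 2,0 -> gap=5, closing at 2/unit, collide at t=5/2
Earliest collision: t=5/2 between 1 and 2

Answer: 5/2 1 2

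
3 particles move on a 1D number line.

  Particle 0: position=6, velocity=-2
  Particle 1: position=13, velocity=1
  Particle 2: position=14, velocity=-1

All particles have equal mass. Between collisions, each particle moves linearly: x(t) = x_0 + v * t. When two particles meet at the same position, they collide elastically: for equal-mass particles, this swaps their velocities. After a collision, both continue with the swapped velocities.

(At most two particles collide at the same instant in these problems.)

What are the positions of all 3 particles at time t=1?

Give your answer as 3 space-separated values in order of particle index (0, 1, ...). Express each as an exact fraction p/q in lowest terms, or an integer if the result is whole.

Answer: 4 13 14

Derivation:
Collision at t=1/2: particles 1 and 2 swap velocities; positions: p0=5 p1=27/2 p2=27/2; velocities now: v0=-2 v1=-1 v2=1
Advance to t=1 (no further collisions before then); velocities: v0=-2 v1=-1 v2=1; positions = 4 13 14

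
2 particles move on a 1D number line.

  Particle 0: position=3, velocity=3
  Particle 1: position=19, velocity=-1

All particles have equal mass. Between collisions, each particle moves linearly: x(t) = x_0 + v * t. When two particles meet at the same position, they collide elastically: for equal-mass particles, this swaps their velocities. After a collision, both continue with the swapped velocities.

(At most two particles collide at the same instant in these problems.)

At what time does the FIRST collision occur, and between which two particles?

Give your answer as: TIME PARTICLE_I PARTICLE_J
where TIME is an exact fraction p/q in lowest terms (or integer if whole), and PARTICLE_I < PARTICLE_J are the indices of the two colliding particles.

Answer: 4 0 1

Derivation:
Pair (0,1): pos 3,19 vel 3,-1 -> gap=16, closing at 4/unit, collide at t=4
Earliest collision: t=4 between 0 and 1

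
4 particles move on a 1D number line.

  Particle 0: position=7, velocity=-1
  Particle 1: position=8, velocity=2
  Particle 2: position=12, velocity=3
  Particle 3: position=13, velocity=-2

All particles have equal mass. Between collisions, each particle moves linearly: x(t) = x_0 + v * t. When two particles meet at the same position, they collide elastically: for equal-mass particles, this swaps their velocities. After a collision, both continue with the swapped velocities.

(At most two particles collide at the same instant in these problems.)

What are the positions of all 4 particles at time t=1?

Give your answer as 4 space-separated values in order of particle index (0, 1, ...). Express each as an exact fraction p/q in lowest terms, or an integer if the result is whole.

Collision at t=1/5: particles 2 and 3 swap velocities; positions: p0=34/5 p1=42/5 p2=63/5 p3=63/5; velocities now: v0=-1 v1=2 v2=-2 v3=3
Advance to t=1 (no further collisions before then); velocities: v0=-1 v1=2 v2=-2 v3=3; positions = 6 10 11 15

Answer: 6 10 11 15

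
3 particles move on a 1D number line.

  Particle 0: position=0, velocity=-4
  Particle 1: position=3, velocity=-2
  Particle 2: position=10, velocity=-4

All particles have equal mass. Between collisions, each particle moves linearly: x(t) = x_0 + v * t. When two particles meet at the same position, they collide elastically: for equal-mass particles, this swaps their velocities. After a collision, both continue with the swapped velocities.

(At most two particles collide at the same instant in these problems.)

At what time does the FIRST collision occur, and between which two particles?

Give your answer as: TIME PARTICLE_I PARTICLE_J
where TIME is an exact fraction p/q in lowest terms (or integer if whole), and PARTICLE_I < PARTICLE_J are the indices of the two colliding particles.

Answer: 7/2 1 2

Derivation:
Pair (0,1): pos 0,3 vel -4,-2 -> not approaching (rel speed -2 <= 0)
Pair (1,2): pos 3,10 vel -2,-4 -> gap=7, closing at 2/unit, collide at t=7/2
Earliest collision: t=7/2 between 1 and 2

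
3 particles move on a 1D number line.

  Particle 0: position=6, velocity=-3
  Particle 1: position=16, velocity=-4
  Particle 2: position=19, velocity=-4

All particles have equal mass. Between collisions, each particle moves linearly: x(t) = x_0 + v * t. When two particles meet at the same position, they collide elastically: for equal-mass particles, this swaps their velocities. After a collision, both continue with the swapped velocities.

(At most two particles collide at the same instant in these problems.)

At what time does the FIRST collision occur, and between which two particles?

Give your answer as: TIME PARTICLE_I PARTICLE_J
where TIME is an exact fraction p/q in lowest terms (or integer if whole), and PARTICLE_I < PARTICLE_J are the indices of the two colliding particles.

Answer: 10 0 1

Derivation:
Pair (0,1): pos 6,16 vel -3,-4 -> gap=10, closing at 1/unit, collide at t=10
Pair (1,2): pos 16,19 vel -4,-4 -> not approaching (rel speed 0 <= 0)
Earliest collision: t=10 between 0 and 1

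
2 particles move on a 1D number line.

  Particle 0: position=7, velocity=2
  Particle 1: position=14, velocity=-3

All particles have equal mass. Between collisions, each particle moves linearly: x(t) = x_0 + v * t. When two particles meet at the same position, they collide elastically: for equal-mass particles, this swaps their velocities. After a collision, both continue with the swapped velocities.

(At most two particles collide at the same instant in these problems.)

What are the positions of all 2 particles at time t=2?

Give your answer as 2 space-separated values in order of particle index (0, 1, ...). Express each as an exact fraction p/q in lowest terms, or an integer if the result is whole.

Collision at t=7/5: particles 0 and 1 swap velocities; positions: p0=49/5 p1=49/5; velocities now: v0=-3 v1=2
Advance to t=2 (no further collisions before then); velocities: v0=-3 v1=2; positions = 8 11

Answer: 8 11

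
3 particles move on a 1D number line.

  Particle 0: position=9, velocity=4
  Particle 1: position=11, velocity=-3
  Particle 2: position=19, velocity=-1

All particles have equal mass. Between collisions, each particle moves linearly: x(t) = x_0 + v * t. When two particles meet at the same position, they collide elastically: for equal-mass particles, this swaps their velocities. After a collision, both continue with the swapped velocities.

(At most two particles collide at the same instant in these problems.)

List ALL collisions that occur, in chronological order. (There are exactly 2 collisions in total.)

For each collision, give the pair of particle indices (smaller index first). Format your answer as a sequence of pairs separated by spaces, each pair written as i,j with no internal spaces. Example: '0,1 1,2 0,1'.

Collision at t=2/7: particles 0 and 1 swap velocities; positions: p0=71/7 p1=71/7 p2=131/7; velocities now: v0=-3 v1=4 v2=-1
Collision at t=2: particles 1 and 2 swap velocities; positions: p0=5 p1=17 p2=17; velocities now: v0=-3 v1=-1 v2=4

Answer: 0,1 1,2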